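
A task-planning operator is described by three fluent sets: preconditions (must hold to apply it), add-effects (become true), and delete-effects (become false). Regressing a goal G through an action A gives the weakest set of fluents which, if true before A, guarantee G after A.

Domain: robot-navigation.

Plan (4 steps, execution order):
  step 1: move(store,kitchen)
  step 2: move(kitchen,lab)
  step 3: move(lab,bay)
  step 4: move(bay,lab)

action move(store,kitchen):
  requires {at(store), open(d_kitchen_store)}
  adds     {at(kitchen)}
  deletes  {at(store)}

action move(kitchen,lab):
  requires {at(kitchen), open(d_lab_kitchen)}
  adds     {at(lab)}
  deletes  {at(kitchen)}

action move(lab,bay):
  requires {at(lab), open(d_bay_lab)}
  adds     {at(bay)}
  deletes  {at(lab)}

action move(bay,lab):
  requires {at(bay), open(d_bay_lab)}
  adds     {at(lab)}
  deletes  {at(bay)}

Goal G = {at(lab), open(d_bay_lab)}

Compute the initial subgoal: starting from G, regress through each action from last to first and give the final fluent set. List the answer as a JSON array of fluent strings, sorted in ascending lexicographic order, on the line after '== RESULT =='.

Work backward from the goal:
  through step 4 (move(bay,lab)): drop {at(lab)}, keep {open(d_bay_lab)}, require {at(bay), open(d_bay_lab)}
    → {at(bay), open(d_bay_lab)}
  through step 3 (move(lab,bay)): drop {at(bay)}, keep {open(d_bay_lab)}, require {at(lab), open(d_bay_lab)}
    → {at(lab), open(d_bay_lab)}
  through step 2 (move(kitchen,lab)): drop {at(lab)}, keep {open(d_bay_lab)}, require {at(kitchen), open(d_lab_kitchen)}
    → {at(kitchen), open(d_bay_lab), open(d_lab_kitchen)}
  through step 1 (move(store,kitchen)): drop {at(kitchen)}, keep {open(d_bay_lab), open(d_lab_kitchen)}, require {at(store), open(d_kitchen_store)}
    → {at(store), open(d_bay_lab), open(d_kitchen_store), open(d_lab_kitchen)}

== RESULT ==
["at(store)", "open(d_bay_lab)", "open(d_kitchen_store)", "open(d_lab_kitchen)"]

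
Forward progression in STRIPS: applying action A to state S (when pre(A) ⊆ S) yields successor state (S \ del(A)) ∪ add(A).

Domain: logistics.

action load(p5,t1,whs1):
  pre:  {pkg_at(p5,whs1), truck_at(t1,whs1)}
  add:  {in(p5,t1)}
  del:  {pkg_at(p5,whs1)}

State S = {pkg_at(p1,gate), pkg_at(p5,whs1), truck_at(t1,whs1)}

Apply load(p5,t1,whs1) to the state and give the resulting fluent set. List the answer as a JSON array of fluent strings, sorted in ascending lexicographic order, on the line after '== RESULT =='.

Compute (S \ del) ∪ add:
  pre ⊆ S: {pkg_at(p5,whs1), truck_at(t1,whs1)} ⊆ S  — applicable
  S \ del = {pkg_at(p1,gate), truck_at(t1,whs1)}
  ∪ add   = {in(p5,t1), pkg_at(p1,gate), truck_at(t1,whs1)}

== RESULT ==
["in(p5,t1)", "pkg_at(p1,gate)", "truck_at(t1,whs1)"]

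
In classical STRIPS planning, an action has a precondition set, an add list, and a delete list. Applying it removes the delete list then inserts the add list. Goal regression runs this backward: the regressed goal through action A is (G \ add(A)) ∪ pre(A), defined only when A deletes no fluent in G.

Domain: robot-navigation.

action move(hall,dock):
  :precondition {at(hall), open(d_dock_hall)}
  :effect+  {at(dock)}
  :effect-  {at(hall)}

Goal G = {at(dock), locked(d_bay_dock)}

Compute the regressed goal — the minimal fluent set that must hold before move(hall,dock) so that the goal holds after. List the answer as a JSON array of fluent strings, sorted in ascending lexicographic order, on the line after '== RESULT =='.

Compute (G \ add) ∪ pre:
  G ∩ del = {}  (empty — regression defined)
  G \ add = {at(dock), locked(d_bay_dock)} \ {at(dock)} = {locked(d_bay_dock)}
  ∪ pre   = {locked(d_bay_dock)} ∪ {at(hall), open(d_dock_hall)}
          = {at(hall), locked(d_bay_dock), open(d_dock_hall)}

== RESULT ==
["at(hall)", "locked(d_bay_dock)", "open(d_dock_hall)"]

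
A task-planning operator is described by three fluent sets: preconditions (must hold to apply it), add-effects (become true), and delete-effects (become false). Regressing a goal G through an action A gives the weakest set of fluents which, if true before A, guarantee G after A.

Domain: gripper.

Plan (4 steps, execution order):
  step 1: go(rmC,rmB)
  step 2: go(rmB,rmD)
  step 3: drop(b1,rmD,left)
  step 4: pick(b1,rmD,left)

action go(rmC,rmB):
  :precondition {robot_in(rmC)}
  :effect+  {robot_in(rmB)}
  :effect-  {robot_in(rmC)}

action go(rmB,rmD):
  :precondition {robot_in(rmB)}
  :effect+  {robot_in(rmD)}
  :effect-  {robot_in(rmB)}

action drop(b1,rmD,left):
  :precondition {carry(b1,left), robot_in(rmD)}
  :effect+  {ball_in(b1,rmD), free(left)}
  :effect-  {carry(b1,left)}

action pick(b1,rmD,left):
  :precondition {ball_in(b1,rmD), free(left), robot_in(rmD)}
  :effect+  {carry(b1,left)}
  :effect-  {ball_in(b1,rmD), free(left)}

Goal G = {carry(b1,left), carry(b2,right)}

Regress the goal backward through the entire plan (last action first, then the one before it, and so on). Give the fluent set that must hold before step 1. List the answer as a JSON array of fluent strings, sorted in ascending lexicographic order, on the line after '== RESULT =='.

Regress step by step:
  through step 4 (pick(b1,rmD,left)): drop {carry(b1,left)}, keep {carry(b2,right)}, require {ball_in(b1,rmD), free(left), robot_in(rmD)}
    → {ball_in(b1,rmD), carry(b2,right), free(left), robot_in(rmD)}
  through step 3 (drop(b1,rmD,left)): drop {ball_in(b1,rmD), free(left)}, keep {carry(b2,right), robot_in(rmD)}, require {carry(b1,left), robot_in(rmD)}
    → {carry(b1,left), carry(b2,right), robot_in(rmD)}
  through step 2 (go(rmB,rmD)): drop {robot_in(rmD)}, keep {carry(b1,left), carry(b2,right)}, require {robot_in(rmB)}
    → {carry(b1,left), carry(b2,right), robot_in(rmB)}
  through step 1 (go(rmC,rmB)): drop {robot_in(rmB)}, keep {carry(b1,left), carry(b2,right)}, require {robot_in(rmC)}
    → {carry(b1,left), carry(b2,right), robot_in(rmC)}

== RESULT ==
["carry(b1,left)", "carry(b2,right)", "robot_in(rmC)"]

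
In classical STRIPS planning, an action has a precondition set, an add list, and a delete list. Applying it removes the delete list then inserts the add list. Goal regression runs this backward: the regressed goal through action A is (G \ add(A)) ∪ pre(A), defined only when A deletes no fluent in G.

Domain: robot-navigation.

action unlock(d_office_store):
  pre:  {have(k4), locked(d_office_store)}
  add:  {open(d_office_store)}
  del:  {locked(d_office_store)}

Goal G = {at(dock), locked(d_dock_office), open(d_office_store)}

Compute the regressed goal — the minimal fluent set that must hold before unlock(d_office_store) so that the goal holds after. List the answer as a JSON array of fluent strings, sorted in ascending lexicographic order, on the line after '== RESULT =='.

Regress:
  G ∩ del = {}  (empty — regression defined)
  G \ add = {at(dock), locked(d_dock_office), open(d_office_store)} \ {open(d_office_store)} = {at(dock), locked(d_dock_office)}
  ∪ pre   = {at(dock), locked(d_dock_office)} ∪ {have(k4), locked(d_office_store)}
          = {at(dock), have(k4), locked(d_dock_office), locked(d_office_store)}

== RESULT ==
["at(dock)", "have(k4)", "locked(d_dock_office)", "locked(d_office_store)"]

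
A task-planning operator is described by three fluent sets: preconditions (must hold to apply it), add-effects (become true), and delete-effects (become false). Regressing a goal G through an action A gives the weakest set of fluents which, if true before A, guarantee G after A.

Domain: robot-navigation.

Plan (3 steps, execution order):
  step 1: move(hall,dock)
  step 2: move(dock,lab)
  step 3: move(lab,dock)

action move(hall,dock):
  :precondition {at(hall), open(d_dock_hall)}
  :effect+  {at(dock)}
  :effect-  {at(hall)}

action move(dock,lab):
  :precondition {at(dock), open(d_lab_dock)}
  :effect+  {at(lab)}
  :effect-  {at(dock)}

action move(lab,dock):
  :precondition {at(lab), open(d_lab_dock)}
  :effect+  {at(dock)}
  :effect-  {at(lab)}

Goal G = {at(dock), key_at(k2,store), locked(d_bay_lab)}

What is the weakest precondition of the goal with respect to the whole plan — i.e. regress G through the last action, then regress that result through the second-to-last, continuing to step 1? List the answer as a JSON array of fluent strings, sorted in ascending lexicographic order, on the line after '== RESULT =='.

Work backward from the goal:
  through step 3 (move(lab,dock)): drop {at(dock)}, keep {key_at(k2,store), locked(d_bay_lab)}, require {at(lab), open(d_lab_dock)}
    → {at(lab), key_at(k2,store), locked(d_bay_lab), open(d_lab_dock)}
  through step 2 (move(dock,lab)): drop {at(lab)}, keep {key_at(k2,store), locked(d_bay_lab), open(d_lab_dock)}, require {at(dock), open(d_lab_dock)}
    → {at(dock), key_at(k2,store), locked(d_bay_lab), open(d_lab_dock)}
  through step 1 (move(hall,dock)): drop {at(dock)}, keep {key_at(k2,store), locked(d_bay_lab), open(d_lab_dock)}, require {at(hall), open(d_dock_hall)}
    → {at(hall), key_at(k2,store), locked(d_bay_lab), open(d_dock_hall), open(d_lab_dock)}

== RESULT ==
["at(hall)", "key_at(k2,store)", "locked(d_bay_lab)", "open(d_dock_hall)", "open(d_lab_dock)"]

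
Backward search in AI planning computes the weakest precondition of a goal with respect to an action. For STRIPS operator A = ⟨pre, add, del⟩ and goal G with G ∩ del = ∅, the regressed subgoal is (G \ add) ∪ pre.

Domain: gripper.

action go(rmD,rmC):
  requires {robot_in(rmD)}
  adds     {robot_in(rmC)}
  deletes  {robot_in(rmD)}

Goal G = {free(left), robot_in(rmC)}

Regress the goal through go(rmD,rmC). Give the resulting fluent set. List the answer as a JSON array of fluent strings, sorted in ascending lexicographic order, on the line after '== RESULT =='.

Regress:
  G ∩ del = {}  (empty — regression defined)
  G \ add = {free(left), robot_in(rmC)} \ {robot_in(rmC)} = {free(left)}
  ∪ pre   = {free(left)} ∪ {robot_in(rmD)}
          = {free(left), robot_in(rmD)}

== RESULT ==
["free(left)", "robot_in(rmD)"]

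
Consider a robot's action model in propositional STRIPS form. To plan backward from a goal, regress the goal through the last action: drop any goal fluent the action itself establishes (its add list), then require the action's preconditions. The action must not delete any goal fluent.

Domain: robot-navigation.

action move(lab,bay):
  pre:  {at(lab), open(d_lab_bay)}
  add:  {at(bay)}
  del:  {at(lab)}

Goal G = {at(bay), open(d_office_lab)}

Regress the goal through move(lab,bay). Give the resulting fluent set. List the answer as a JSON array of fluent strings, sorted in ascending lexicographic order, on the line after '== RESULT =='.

Compute (G \ add) ∪ pre:
  G ∩ del = {}  (empty — regression defined)
  G \ add = {at(bay), open(d_office_lab)} \ {at(bay)} = {open(d_office_lab)}
  ∪ pre   = {open(d_office_lab)} ∪ {at(lab), open(d_lab_bay)}
          = {at(lab), open(d_lab_bay), open(d_office_lab)}

== RESULT ==
["at(lab)", "open(d_lab_bay)", "open(d_office_lab)"]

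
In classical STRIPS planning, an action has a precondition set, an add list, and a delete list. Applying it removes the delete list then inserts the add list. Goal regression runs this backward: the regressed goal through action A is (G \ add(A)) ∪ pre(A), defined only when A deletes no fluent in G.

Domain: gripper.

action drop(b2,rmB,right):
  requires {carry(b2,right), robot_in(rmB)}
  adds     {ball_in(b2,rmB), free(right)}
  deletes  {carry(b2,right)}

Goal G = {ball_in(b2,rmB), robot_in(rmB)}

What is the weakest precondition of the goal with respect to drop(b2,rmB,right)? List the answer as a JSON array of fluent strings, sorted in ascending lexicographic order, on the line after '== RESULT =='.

Compute (G \ add) ∪ pre:
  G ∩ del = {}  (empty — regression defined)
  G \ add = {ball_in(b2,rmB), robot_in(rmB)} \ {ball_in(b2,rmB), free(right)} = {robot_in(rmB)}
  ∪ pre   = {robot_in(rmB)} ∪ {carry(b2,right), robot_in(rmB)}
          = {carry(b2,right), robot_in(rmB)}

== RESULT ==
["carry(b2,right)", "robot_in(rmB)"]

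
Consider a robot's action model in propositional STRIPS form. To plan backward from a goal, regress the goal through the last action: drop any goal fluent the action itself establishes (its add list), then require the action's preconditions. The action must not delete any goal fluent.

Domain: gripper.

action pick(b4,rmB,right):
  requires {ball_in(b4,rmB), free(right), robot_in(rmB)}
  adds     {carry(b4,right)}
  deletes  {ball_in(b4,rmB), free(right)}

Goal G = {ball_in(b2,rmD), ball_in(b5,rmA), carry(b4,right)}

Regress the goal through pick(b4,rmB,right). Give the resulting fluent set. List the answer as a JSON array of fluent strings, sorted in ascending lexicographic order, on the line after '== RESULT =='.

Regress:
  G ∩ del = {}  (empty — regression defined)
  G \ add = {ball_in(b2,rmD), ball_in(b5,rmA), carry(b4,right)} \ {carry(b4,right)} = {ball_in(b2,rmD), ball_in(b5,rmA)}
  ∪ pre   = {ball_in(b2,rmD), ball_in(b5,rmA)} ∪ {ball_in(b4,rmB), free(right), robot_in(rmB)}
          = {ball_in(b2,rmD), ball_in(b4,rmB), ball_in(b5,rmA), free(right), robot_in(rmB)}

== RESULT ==
["ball_in(b2,rmD)", "ball_in(b4,rmB)", "ball_in(b5,rmA)", "free(right)", "robot_in(rmB)"]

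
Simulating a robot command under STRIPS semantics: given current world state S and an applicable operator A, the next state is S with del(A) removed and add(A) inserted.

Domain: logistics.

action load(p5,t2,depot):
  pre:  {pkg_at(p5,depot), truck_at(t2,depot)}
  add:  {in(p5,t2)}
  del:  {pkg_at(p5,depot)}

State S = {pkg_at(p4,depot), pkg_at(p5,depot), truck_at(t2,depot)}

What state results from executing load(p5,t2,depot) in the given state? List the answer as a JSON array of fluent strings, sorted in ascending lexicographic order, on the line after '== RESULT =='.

Compute (S \ del) ∪ add:
  pre ⊆ S: {pkg_at(p5,depot), truck_at(t2,depot)} ⊆ S  — applicable
  S \ del = {pkg_at(p4,depot), truck_at(t2,depot)}
  ∪ add   = {in(p5,t2), pkg_at(p4,depot), truck_at(t2,depot)}

== RESULT ==
["in(p5,t2)", "pkg_at(p4,depot)", "truck_at(t2,depot)"]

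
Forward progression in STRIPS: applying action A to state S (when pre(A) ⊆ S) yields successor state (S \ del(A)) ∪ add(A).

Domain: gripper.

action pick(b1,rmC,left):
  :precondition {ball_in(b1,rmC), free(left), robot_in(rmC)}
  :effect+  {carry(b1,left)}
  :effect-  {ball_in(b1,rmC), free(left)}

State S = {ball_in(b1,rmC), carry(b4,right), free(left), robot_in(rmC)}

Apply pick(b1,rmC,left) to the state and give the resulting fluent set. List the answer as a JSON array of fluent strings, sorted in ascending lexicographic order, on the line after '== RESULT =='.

Progress:
  pre ⊆ S: {ball_in(b1,rmC), free(left), robot_in(rmC)} ⊆ S  — applicable
  S \ del = {carry(b4,right), robot_in(rmC)}
  ∪ add   = {carry(b1,left), carry(b4,right), robot_in(rmC)}

== RESULT ==
["carry(b1,left)", "carry(b4,right)", "robot_in(rmC)"]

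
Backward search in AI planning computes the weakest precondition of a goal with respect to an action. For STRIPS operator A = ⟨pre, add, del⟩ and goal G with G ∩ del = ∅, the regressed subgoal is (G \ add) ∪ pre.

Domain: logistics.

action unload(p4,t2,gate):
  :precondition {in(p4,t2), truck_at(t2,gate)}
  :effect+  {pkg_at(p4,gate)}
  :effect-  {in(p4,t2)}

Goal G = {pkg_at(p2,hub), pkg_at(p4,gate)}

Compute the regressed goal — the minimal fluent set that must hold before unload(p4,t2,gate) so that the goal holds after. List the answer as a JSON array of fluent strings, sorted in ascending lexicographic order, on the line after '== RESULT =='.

Compute (G \ add) ∪ pre:
  G ∩ del = {}  (empty — regression defined)
  G \ add = {pkg_at(p2,hub), pkg_at(p4,gate)} \ {pkg_at(p4,gate)} = {pkg_at(p2,hub)}
  ∪ pre   = {pkg_at(p2,hub)} ∪ {in(p4,t2), truck_at(t2,gate)}
          = {in(p4,t2), pkg_at(p2,hub), truck_at(t2,gate)}

== RESULT ==
["in(p4,t2)", "pkg_at(p2,hub)", "truck_at(t2,gate)"]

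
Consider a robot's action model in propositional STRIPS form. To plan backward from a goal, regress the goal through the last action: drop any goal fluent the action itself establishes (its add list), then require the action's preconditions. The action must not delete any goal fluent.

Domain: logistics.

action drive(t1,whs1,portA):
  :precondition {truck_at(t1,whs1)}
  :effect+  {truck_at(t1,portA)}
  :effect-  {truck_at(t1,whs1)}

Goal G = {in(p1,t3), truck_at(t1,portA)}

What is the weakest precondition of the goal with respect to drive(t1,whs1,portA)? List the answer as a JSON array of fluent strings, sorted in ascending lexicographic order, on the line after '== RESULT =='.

Regress:
  G ∩ del = {}  (empty — regression defined)
  G \ add = {in(p1,t3), truck_at(t1,portA)} \ {truck_at(t1,portA)} = {in(p1,t3)}
  ∪ pre   = {in(p1,t3)} ∪ {truck_at(t1,whs1)}
          = {in(p1,t3), truck_at(t1,whs1)}

== RESULT ==
["in(p1,t3)", "truck_at(t1,whs1)"]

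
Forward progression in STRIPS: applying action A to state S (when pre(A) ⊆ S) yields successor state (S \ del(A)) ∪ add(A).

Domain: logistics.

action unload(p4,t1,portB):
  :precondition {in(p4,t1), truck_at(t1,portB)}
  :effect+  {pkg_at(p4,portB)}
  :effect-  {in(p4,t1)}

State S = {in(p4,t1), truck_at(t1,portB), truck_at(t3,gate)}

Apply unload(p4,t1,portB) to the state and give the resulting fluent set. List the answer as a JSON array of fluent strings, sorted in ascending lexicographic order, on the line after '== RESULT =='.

Progress:
  pre ⊆ S: {in(p4,t1), truck_at(t1,portB)} ⊆ S  — applicable
  S \ del = {truck_at(t1,portB), truck_at(t3,gate)}
  ∪ add   = {pkg_at(p4,portB), truck_at(t1,portB), truck_at(t3,gate)}

== RESULT ==
["pkg_at(p4,portB)", "truck_at(t1,portB)", "truck_at(t3,gate)"]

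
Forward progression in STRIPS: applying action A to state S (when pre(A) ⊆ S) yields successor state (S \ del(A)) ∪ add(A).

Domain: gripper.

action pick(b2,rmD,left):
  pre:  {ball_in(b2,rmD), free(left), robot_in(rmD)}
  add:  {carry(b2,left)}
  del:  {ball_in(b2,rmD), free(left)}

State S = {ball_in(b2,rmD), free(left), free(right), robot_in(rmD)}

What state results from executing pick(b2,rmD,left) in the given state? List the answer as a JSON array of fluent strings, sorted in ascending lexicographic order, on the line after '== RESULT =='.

Compute (S \ del) ∪ add:
  pre ⊆ S: {ball_in(b2,rmD), free(left), robot_in(rmD)} ⊆ S  — applicable
  S \ del = {free(right), robot_in(rmD)}
  ∪ add   = {carry(b2,left), free(right), robot_in(rmD)}

== RESULT ==
["carry(b2,left)", "free(right)", "robot_in(rmD)"]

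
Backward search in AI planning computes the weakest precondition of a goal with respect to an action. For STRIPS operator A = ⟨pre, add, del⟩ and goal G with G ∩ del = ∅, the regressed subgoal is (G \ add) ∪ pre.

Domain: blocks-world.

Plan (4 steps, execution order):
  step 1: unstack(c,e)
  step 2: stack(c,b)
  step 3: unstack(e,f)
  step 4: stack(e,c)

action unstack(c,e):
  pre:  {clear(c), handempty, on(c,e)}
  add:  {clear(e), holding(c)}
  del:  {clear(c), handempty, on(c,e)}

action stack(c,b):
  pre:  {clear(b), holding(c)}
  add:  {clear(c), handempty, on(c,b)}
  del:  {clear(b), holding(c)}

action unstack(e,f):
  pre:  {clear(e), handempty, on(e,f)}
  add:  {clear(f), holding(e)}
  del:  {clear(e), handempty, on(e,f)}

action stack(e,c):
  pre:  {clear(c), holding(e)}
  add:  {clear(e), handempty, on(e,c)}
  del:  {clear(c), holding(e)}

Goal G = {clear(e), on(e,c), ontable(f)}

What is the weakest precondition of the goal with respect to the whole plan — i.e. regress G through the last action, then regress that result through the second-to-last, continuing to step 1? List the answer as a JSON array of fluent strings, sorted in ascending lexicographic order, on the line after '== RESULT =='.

Work backward from the goal:
  through step 4 (stack(e,c)): drop {clear(e), on(e,c)}, keep {ontable(f)}, require {clear(c), holding(e)}
    → {clear(c), holding(e), ontable(f)}
  through step 3 (unstack(e,f)): drop {holding(e)}, keep {clear(c), ontable(f)}, require {clear(e), handempty, on(e,f)}
    → {clear(c), clear(e), handempty, on(e,f), ontable(f)}
  through step 2 (stack(c,b)): drop {clear(c), handempty}, keep {clear(e), on(e,f), ontable(f)}, require {clear(b), holding(c)}
    → {clear(b), clear(e), holding(c), on(e,f), ontable(f)}
  through step 1 (unstack(c,e)): drop {clear(e), holding(c)}, keep {clear(b), on(e,f), ontable(f)}, require {clear(c), handempty, on(c,e)}
    → {clear(b), clear(c), handempty, on(c,e), on(e,f), ontable(f)}

== RESULT ==
["clear(b)", "clear(c)", "handempty", "on(c,e)", "on(e,f)", "ontable(f)"]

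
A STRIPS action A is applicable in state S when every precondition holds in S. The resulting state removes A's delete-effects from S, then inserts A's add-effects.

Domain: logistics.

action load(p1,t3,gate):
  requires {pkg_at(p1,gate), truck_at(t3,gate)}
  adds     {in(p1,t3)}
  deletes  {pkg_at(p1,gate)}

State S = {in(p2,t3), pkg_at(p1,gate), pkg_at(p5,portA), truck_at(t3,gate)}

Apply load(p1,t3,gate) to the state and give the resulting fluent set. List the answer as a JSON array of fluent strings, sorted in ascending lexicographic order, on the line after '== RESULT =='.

Progress:
  pre ⊆ S: {pkg_at(p1,gate), truck_at(t3,gate)} ⊆ S  — applicable
  S \ del = {in(p2,t3), pkg_at(p5,portA), truck_at(t3,gate)}
  ∪ add   = {in(p1,t3), in(p2,t3), pkg_at(p5,portA), truck_at(t3,gate)}

== RESULT ==
["in(p1,t3)", "in(p2,t3)", "pkg_at(p5,portA)", "truck_at(t3,gate)"]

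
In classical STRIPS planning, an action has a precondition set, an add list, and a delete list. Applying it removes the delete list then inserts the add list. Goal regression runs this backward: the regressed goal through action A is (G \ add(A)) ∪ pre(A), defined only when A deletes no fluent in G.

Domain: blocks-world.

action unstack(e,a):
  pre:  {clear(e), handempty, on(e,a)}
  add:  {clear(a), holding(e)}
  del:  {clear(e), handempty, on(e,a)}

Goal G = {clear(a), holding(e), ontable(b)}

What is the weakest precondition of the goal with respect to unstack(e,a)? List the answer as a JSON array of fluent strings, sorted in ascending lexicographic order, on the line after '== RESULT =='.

Compute (G \ add) ∪ pre:
  G ∩ del = {}  (empty — regression defined)
  G \ add = {clear(a), holding(e), ontable(b)} \ {clear(a), holding(e)} = {ontable(b)}
  ∪ pre   = {ontable(b)} ∪ {clear(e), handempty, on(e,a)}
          = {clear(e), handempty, on(e,a), ontable(b)}

== RESULT ==
["clear(e)", "handempty", "on(e,a)", "ontable(b)"]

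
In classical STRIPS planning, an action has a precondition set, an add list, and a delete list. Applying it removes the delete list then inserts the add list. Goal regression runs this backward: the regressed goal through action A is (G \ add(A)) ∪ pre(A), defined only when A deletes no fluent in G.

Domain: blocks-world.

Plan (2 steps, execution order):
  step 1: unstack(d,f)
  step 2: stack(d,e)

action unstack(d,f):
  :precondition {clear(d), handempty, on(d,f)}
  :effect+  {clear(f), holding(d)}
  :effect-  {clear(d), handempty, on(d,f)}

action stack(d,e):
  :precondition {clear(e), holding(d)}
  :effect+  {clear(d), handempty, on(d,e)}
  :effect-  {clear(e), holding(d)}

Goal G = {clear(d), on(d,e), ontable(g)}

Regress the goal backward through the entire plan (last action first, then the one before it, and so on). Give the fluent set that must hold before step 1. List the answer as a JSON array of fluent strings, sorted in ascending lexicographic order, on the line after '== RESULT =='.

Work backward from the goal:
  through step 2 (stack(d,e)): drop {clear(d), on(d,e)}, keep {ontable(g)}, require {clear(e), holding(d)}
    → {clear(e), holding(d), ontable(g)}
  through step 1 (unstack(d,f)): drop {holding(d)}, keep {clear(e), ontable(g)}, require {clear(d), handempty, on(d,f)}
    → {clear(d), clear(e), handempty, on(d,f), ontable(g)}

== RESULT ==
["clear(d)", "clear(e)", "handempty", "on(d,f)", "ontable(g)"]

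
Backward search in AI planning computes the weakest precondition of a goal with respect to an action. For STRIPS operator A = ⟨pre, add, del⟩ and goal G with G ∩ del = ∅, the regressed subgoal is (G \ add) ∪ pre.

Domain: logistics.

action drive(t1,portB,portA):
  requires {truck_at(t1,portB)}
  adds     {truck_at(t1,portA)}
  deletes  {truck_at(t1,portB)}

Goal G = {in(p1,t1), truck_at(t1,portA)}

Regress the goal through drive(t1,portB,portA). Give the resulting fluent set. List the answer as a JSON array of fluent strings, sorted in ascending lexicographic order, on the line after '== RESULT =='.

Compute (G \ add) ∪ pre:
  G ∩ del = {}  (empty — regression defined)
  G \ add = {in(p1,t1), truck_at(t1,portA)} \ {truck_at(t1,portA)} = {in(p1,t1)}
  ∪ pre   = {in(p1,t1)} ∪ {truck_at(t1,portB)}
          = {in(p1,t1), truck_at(t1,portB)}

== RESULT ==
["in(p1,t1)", "truck_at(t1,portB)"]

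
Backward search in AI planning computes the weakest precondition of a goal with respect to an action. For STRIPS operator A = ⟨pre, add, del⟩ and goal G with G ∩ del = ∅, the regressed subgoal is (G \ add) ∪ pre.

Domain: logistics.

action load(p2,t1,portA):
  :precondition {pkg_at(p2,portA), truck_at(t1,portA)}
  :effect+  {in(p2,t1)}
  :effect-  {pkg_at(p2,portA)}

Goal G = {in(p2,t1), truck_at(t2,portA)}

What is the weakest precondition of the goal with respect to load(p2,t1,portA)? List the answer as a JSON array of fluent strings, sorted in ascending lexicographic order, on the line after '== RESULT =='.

Regress:
  G ∩ del = {}  (empty — regression defined)
  G \ add = {in(p2,t1), truck_at(t2,portA)} \ {in(p2,t1)} = {truck_at(t2,portA)}
  ∪ pre   = {truck_at(t2,portA)} ∪ {pkg_at(p2,portA), truck_at(t1,portA)}
          = {pkg_at(p2,portA), truck_at(t1,portA), truck_at(t2,portA)}

== RESULT ==
["pkg_at(p2,portA)", "truck_at(t1,portA)", "truck_at(t2,portA)"]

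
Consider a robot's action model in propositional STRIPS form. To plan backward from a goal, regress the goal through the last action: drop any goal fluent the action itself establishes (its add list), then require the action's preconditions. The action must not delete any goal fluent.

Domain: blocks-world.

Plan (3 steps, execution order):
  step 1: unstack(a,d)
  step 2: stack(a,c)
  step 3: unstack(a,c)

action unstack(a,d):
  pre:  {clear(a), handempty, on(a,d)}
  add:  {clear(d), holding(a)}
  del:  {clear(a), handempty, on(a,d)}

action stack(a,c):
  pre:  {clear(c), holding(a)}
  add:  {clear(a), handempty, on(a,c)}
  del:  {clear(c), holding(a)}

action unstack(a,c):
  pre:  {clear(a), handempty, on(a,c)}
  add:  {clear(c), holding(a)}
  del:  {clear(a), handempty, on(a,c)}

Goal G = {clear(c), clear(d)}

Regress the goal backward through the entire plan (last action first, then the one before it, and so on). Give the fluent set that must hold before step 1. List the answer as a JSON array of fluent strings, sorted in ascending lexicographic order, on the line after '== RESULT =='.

Work backward from the goal:
  through step 3 (unstack(a,c)): drop {clear(c)}, keep {clear(d)}, require {clear(a), handempty, on(a,c)}
    → {clear(a), clear(d), handempty, on(a,c)}
  through step 2 (stack(a,c)): drop {clear(a), handempty, on(a,c)}, keep {clear(d)}, require {clear(c), holding(a)}
    → {clear(c), clear(d), holding(a)}
  through step 1 (unstack(a,d)): drop {clear(d), holding(a)}, keep {clear(c)}, require {clear(a), handempty, on(a,d)}
    → {clear(a), clear(c), handempty, on(a,d)}

== RESULT ==
["clear(a)", "clear(c)", "handempty", "on(a,d)"]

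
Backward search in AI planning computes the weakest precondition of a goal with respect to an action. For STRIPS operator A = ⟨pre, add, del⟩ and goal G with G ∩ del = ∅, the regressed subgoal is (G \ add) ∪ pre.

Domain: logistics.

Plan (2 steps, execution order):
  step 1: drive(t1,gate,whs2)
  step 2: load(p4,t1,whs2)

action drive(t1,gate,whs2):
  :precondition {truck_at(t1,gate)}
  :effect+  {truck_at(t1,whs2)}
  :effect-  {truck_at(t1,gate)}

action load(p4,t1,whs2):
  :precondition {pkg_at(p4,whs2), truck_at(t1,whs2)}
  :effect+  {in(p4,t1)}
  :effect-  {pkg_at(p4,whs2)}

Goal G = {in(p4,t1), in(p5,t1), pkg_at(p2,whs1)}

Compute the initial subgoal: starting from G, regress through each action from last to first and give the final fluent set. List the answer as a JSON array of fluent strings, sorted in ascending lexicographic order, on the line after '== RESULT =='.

Regress step by step:
  through step 2 (load(p4,t1,whs2)): drop {in(p4,t1)}, keep {in(p5,t1), pkg_at(p2,whs1)}, require {pkg_at(p4,whs2), truck_at(t1,whs2)}
    → {in(p5,t1), pkg_at(p2,whs1), pkg_at(p4,whs2), truck_at(t1,whs2)}
  through step 1 (drive(t1,gate,whs2)): drop {truck_at(t1,whs2)}, keep {in(p5,t1), pkg_at(p2,whs1), pkg_at(p4,whs2)}, require {truck_at(t1,gate)}
    → {in(p5,t1), pkg_at(p2,whs1), pkg_at(p4,whs2), truck_at(t1,gate)}

== RESULT ==
["in(p5,t1)", "pkg_at(p2,whs1)", "pkg_at(p4,whs2)", "truck_at(t1,gate)"]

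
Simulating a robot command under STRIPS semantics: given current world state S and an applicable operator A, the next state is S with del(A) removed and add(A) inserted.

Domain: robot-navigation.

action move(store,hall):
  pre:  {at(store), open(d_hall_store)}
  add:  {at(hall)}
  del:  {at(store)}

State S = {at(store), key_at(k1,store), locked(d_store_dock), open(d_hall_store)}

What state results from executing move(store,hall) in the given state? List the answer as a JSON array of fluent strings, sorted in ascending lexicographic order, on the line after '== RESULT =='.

Progress:
  pre ⊆ S: {at(store), open(d_hall_store)} ⊆ S  — applicable
  S \ del = {key_at(k1,store), locked(d_store_dock), open(d_hall_store)}
  ∪ add   = {at(hall), key_at(k1,store), locked(d_store_dock), open(d_hall_store)}

== RESULT ==
["at(hall)", "key_at(k1,store)", "locked(d_store_dock)", "open(d_hall_store)"]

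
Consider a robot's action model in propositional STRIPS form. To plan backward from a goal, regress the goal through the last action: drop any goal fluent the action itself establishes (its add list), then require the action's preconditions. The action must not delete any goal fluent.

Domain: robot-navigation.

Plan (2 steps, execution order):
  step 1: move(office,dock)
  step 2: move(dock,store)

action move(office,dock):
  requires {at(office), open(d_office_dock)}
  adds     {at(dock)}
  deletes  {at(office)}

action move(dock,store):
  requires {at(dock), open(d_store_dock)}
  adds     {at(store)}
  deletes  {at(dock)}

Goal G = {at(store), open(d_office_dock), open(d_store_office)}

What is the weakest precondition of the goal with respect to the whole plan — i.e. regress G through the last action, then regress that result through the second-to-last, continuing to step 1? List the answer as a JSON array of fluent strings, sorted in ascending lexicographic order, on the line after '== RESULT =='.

Work backward from the goal:
  through step 2 (move(dock,store)): drop {at(store)}, keep {open(d_office_dock), open(d_store_office)}, require {at(dock), open(d_store_dock)}
    → {at(dock), open(d_office_dock), open(d_store_dock), open(d_store_office)}
  through step 1 (move(office,dock)): drop {at(dock)}, keep {open(d_office_dock), open(d_store_dock), open(d_store_office)}, require {at(office), open(d_office_dock)}
    → {at(office), open(d_office_dock), open(d_store_dock), open(d_store_office)}

== RESULT ==
["at(office)", "open(d_office_dock)", "open(d_store_dock)", "open(d_store_office)"]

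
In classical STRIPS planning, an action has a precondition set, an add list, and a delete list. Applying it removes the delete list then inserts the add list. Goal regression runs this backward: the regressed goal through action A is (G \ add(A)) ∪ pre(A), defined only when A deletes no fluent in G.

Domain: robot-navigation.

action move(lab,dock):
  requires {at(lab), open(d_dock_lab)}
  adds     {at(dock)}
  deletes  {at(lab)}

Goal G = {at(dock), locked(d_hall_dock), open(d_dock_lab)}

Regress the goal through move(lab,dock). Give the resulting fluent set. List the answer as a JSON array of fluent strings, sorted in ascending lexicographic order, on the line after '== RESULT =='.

Compute (G \ add) ∪ pre:
  G ∩ del = {}  (empty — regression defined)
  G \ add = {at(dock), locked(d_hall_dock), open(d_dock_lab)} \ {at(dock)} = {locked(d_hall_dock), open(d_dock_lab)}
  ∪ pre   = {locked(d_hall_dock), open(d_dock_lab)} ∪ {at(lab), open(d_dock_lab)}
          = {at(lab), locked(d_hall_dock), open(d_dock_lab)}

== RESULT ==
["at(lab)", "locked(d_hall_dock)", "open(d_dock_lab)"]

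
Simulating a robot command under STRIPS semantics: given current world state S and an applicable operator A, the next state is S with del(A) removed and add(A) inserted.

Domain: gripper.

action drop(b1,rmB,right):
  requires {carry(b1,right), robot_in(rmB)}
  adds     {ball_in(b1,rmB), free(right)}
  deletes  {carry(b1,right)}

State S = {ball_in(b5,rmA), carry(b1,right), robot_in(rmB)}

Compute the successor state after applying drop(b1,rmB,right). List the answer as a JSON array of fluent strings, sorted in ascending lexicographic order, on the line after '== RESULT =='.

Compute (S \ del) ∪ add:
  pre ⊆ S: {carry(b1,right), robot_in(rmB)} ⊆ S  — applicable
  S \ del = {ball_in(b5,rmA), robot_in(rmB)}
  ∪ add   = {ball_in(b1,rmB), ball_in(b5,rmA), free(right), robot_in(rmB)}

== RESULT ==
["ball_in(b1,rmB)", "ball_in(b5,rmA)", "free(right)", "robot_in(rmB)"]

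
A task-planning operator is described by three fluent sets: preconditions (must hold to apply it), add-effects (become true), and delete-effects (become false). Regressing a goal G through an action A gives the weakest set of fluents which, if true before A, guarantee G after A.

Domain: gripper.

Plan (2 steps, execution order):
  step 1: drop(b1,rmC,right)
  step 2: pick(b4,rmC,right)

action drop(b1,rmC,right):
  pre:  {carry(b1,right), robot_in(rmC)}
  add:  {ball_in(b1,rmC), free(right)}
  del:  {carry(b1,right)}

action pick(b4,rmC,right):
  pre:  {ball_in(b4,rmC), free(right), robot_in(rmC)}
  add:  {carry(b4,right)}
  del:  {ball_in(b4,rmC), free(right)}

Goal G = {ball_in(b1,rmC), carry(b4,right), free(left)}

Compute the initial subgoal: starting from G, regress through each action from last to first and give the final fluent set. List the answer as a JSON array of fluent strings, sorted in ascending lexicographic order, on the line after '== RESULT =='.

Work backward from the goal:
  through step 2 (pick(b4,rmC,right)): drop {carry(b4,right)}, keep {ball_in(b1,rmC), free(left)}, require {ball_in(b4,rmC), free(right), robot_in(rmC)}
    → {ball_in(b1,rmC), ball_in(b4,rmC), free(left), free(right), robot_in(rmC)}
  through step 1 (drop(b1,rmC,right)): drop {ball_in(b1,rmC), free(right)}, keep {ball_in(b4,rmC), free(left), robot_in(rmC)}, require {carry(b1,right), robot_in(rmC)}
    → {ball_in(b4,rmC), carry(b1,right), free(left), robot_in(rmC)}

== RESULT ==
["ball_in(b4,rmC)", "carry(b1,right)", "free(left)", "robot_in(rmC)"]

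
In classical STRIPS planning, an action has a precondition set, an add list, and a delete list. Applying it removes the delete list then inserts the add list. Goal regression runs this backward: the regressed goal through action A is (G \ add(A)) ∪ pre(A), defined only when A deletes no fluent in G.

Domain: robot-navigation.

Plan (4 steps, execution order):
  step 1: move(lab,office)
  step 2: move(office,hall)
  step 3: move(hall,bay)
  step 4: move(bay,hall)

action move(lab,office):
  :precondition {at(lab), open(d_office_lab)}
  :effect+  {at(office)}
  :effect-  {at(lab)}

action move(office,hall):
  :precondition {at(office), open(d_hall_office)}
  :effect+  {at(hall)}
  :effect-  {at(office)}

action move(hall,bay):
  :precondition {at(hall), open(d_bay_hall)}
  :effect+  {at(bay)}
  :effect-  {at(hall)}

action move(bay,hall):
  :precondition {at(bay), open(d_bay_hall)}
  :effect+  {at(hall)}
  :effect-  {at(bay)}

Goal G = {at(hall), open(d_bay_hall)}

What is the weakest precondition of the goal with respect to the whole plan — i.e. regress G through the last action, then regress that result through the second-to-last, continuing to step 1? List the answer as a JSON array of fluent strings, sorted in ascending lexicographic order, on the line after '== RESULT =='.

Regress step by step:
  through step 4 (move(bay,hall)): drop {at(hall)}, keep {open(d_bay_hall)}, require {at(bay), open(d_bay_hall)}
    → {at(bay), open(d_bay_hall)}
  through step 3 (move(hall,bay)): drop {at(bay)}, keep {open(d_bay_hall)}, require {at(hall), open(d_bay_hall)}
    → {at(hall), open(d_bay_hall)}
  through step 2 (move(office,hall)): drop {at(hall)}, keep {open(d_bay_hall)}, require {at(office), open(d_hall_office)}
    → {at(office), open(d_bay_hall), open(d_hall_office)}
  through step 1 (move(lab,office)): drop {at(office)}, keep {open(d_bay_hall), open(d_hall_office)}, require {at(lab), open(d_office_lab)}
    → {at(lab), open(d_bay_hall), open(d_hall_office), open(d_office_lab)}

== RESULT ==
["at(lab)", "open(d_bay_hall)", "open(d_hall_office)", "open(d_office_lab)"]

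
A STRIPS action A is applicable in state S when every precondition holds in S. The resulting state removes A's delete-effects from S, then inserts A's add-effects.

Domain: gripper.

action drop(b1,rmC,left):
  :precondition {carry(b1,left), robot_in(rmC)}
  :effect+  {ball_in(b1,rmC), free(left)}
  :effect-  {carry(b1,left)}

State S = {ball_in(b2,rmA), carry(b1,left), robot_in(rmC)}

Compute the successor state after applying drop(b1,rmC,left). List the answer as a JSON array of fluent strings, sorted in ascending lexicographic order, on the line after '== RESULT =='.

Compute (S \ del) ∪ add:
  pre ⊆ S: {carry(b1,left), robot_in(rmC)} ⊆ S  — applicable
  S \ del = {ball_in(b2,rmA), robot_in(rmC)}
  ∪ add   = {ball_in(b1,rmC), ball_in(b2,rmA), free(left), robot_in(rmC)}

== RESULT ==
["ball_in(b1,rmC)", "ball_in(b2,rmA)", "free(left)", "robot_in(rmC)"]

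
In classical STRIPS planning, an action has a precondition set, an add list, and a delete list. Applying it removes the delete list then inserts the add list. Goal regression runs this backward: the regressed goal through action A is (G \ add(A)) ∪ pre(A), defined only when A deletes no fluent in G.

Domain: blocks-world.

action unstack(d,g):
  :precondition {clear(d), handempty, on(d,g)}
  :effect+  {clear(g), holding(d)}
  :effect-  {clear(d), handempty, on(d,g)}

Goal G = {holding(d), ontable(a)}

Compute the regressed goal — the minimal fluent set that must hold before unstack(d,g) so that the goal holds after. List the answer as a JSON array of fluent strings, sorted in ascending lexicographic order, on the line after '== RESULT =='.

Compute (G \ add) ∪ pre:
  G ∩ del = {}  (empty — regression defined)
  G \ add = {holding(d), ontable(a)} \ {clear(g), holding(d)} = {ontable(a)}
  ∪ pre   = {ontable(a)} ∪ {clear(d), handempty, on(d,g)}
          = {clear(d), handempty, on(d,g), ontable(a)}

== RESULT ==
["clear(d)", "handempty", "on(d,g)", "ontable(a)"]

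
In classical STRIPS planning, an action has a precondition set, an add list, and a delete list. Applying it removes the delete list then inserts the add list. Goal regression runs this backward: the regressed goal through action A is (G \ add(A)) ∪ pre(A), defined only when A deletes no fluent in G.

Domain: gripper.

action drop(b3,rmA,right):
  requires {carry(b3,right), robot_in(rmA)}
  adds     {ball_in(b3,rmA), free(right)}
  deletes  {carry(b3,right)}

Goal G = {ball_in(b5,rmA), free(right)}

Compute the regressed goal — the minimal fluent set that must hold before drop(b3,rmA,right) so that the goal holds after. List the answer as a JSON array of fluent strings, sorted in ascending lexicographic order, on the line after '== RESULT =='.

Regress:
  G ∩ del = {}  (empty — regression defined)
  G \ add = {ball_in(b5,rmA), free(right)} \ {ball_in(b3,rmA), free(right)} = {ball_in(b5,rmA)}
  ∪ pre   = {ball_in(b5,rmA)} ∪ {carry(b3,right), robot_in(rmA)}
          = {ball_in(b5,rmA), carry(b3,right), robot_in(rmA)}

== RESULT ==
["ball_in(b5,rmA)", "carry(b3,right)", "robot_in(rmA)"]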